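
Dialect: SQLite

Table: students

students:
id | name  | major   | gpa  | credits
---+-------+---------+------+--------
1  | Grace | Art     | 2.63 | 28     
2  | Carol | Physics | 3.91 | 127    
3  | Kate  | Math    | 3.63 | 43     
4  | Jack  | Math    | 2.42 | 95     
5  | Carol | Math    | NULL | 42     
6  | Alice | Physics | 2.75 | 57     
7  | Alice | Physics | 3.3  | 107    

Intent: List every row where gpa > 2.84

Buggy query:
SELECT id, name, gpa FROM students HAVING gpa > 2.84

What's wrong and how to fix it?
Bug: This is a non-aggregate query (no GROUP BY, no aggregates), so in SQLite the HAVING clause is invalid here; a row-level condition belongs in WHERE

Fix: Replace HAVING with WHERE since the condition applies to individual rows

Corrected query:
SELECT id, name, gpa FROM students WHERE gpa > 2.84

Result:
id | name  | gpa 
---+-------+-----
2  | Carol | 3.91
3  | Kate  | 3.63
7  | Alice | 3.3 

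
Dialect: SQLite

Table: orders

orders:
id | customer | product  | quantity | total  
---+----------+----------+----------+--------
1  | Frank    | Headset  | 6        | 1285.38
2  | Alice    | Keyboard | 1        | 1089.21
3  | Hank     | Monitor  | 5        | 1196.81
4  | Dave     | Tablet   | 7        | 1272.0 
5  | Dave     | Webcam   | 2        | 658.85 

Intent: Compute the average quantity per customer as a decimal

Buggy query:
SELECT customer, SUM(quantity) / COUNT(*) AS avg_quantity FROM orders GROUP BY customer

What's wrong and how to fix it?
Bug: SUM(quantity) and COUNT(*) are both integers; the division truncates the fractional part

Fix: Cast one side to REAL so the division keeps the fractional part

Corrected query:
SELECT customer, SUM(quantity) * 1.0 / COUNT(*) AS avg_quantity FROM orders GROUP BY customer

Result:
customer | avg_quantity
---------+-------------
Alice    | 1           
Dave     | 4.5         
Frank    | 6           
Hank     | 5           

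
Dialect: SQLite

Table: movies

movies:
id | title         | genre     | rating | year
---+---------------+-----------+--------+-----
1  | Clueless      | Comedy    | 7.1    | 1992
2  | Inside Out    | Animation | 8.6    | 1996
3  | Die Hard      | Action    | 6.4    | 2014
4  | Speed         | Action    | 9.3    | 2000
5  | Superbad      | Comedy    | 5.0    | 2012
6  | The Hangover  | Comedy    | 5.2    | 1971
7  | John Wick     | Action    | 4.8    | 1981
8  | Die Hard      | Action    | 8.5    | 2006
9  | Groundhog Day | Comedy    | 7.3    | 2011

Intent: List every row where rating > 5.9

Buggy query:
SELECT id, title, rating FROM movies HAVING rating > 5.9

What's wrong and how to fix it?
Bug: HAVING filters the output of aggregation, but this query has no GROUP BY and no aggregate functions, so SQLite rejects it (HAVING clause on a non-aggregate query); the condition here is per row

Fix: Use WHERE for row-level filtering

Corrected query:
SELECT id, title, rating FROM movies WHERE rating > 5.9

Result:
id | title         | rating
---+---------------+-------
1  | Clueless      | 7.1   
2  | Inside Out    | 8.6   
3  | Die Hard      | 6.4   
4  | Speed         | 9.3   
8  | Die Hard      | 8.5   
9  | Groundhog Day | 7.3   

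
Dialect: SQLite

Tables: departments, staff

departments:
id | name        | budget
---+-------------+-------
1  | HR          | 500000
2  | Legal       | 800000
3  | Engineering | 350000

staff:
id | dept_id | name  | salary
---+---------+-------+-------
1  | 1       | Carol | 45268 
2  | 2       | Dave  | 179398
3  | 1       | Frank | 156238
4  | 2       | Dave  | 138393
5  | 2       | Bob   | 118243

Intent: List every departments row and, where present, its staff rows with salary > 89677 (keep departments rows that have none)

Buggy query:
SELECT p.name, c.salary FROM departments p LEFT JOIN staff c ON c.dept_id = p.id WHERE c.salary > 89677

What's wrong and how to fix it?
Bug: Filtering c.salary in WHERE discards the NULL rows produced by LEFT JOIN, turning it into an inner join

Fix: Move the right-table condition into the ON clause so unmatched parents are kept

Corrected query:
SELECT p.name, c.salary FROM departments p LEFT JOIN staff c ON c.dept_id = p.id AND c.salary > 89677

Result:
name        | salary
------------+-------
HR          | 156238
Legal       | 118243
Legal       | 138393
Legal       | 179398
Engineering | NULL  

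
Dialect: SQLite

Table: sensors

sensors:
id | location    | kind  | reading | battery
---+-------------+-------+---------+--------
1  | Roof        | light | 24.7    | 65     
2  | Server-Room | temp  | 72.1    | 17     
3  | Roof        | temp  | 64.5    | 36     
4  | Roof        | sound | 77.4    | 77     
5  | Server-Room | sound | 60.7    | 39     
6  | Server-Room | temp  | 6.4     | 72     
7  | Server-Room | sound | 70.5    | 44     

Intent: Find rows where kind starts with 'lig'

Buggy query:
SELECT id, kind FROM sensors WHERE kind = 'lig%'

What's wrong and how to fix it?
Bug: Wildcards only work with LIKE; '=' treats '%' as a literal character

Fix: Use LIKE for wildcard pattern matching

Corrected query:
SELECT id, kind FROM sensors WHERE kind LIKE 'lig%'

Result:
id | kind 
---+------
1  | light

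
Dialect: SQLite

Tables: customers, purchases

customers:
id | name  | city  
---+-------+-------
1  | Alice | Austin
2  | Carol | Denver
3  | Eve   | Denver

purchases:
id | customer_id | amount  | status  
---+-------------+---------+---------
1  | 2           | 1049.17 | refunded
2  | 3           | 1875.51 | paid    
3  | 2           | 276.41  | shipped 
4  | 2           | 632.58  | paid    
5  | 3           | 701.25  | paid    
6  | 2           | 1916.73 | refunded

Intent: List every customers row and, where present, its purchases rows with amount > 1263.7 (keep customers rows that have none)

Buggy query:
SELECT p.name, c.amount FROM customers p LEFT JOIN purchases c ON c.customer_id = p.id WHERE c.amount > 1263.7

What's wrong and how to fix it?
Bug: A WHERE condition on the right-hand table after LEFT JOIN drops unmatched parents

Fix: Move the right-table condition into the ON clause so unmatched parents are kept

Corrected query:
SELECT p.name, c.amount FROM customers p LEFT JOIN purchases c ON c.customer_id = p.id AND c.amount > 1263.7

Result:
name  | amount 
------+--------
Alice | NULL   
Carol | 1916.73
Eve   | 1875.51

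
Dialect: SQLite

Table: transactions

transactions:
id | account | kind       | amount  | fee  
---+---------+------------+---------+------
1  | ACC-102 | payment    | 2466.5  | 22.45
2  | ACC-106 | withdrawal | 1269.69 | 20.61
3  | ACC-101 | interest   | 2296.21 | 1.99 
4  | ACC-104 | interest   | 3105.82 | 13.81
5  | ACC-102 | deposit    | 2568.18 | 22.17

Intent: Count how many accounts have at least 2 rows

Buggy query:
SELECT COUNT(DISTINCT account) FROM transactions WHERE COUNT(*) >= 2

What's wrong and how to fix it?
Bug: WHERE filters individual rows, not groups, so a group-level COUNT is invalid there

Fix: Use a subquery that GROUPs and filters with HAVING, then count its rows

Corrected query:
SELECT COUNT(*) FROM (SELECT account FROM transactions GROUP BY account HAVING COUNT(*) >= 2)

Result:
COUNT(*)
--------
1       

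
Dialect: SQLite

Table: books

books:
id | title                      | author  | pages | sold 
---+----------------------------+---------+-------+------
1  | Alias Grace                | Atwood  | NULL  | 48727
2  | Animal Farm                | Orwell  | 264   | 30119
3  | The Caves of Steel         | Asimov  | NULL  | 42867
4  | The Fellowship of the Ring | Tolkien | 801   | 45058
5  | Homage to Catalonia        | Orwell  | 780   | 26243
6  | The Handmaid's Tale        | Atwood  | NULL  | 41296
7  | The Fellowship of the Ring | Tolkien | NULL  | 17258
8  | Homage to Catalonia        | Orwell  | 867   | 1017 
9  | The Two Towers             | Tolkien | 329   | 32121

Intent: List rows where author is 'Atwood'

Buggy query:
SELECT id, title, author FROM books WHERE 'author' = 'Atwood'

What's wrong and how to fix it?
Bug: 'author' in single quotes is a string literal, not the column; the comparison is literal-vs-literal and never true

Fix: Remove the quotes around the column name (or use double quotes for an identifier)

Corrected query:
SELECT id, title, author FROM books WHERE author = 'Atwood'

Result:
id | title               | author
---+---------------------+-------
1  | Alias Grace         | Atwood
6  | The Handmaid's Tale | Atwood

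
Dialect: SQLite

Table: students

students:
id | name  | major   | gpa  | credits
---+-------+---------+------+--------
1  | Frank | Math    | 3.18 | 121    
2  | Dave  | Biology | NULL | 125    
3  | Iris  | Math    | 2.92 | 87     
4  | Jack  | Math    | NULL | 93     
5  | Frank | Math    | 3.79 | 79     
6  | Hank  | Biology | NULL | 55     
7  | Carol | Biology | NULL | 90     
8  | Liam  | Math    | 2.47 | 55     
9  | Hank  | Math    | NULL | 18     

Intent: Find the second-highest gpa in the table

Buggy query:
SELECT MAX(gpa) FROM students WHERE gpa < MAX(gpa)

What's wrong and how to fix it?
Bug: The inner MAX is an aggregate inside WHERE, which is not allowed

Fix: Compute the overall MAX in a subquery, then take MAX of rows below it

Corrected query:
SELECT MAX(gpa) FROM students WHERE gpa < (SELECT MAX(gpa) FROM students)

Result:
MAX(gpa)
--------
3.18    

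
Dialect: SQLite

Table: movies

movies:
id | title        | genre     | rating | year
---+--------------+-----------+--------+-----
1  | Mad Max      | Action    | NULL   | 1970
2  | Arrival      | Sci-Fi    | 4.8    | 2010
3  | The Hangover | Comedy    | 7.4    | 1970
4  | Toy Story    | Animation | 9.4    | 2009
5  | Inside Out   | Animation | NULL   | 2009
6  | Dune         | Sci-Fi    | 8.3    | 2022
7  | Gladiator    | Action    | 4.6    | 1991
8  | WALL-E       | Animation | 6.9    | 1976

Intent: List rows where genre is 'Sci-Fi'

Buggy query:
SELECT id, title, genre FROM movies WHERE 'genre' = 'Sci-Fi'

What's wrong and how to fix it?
Bug: Single quotes denote string literals in SQL; the column name is being compared as a constant string

Fix: Reference the column as genre without single quotes

Corrected query:
SELECT id, title, genre FROM movies WHERE genre = 'Sci-Fi'

Result:
id | title   | genre 
---+---------+-------
2  | Arrival | Sci-Fi
6  | Dune    | Sci-Fi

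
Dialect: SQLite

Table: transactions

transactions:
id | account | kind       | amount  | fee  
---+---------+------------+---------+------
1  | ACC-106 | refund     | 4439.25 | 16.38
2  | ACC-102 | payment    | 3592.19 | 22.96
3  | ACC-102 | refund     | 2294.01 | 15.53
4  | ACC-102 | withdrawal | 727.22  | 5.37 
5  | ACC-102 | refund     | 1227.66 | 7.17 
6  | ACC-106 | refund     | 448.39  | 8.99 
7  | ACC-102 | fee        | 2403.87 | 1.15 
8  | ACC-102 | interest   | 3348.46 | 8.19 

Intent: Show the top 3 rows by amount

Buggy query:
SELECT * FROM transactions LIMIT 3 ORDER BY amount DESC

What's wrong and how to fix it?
Bug: ORDER BY cannot follow LIMIT; LIMIT is the final clause

Fix: Sort with ORDER BY, then apply LIMIT

Corrected query:
SELECT * FROM transactions ORDER BY amount DESC LIMIT 3

Result:
id | account | kind     | amount  | fee  
---+---------+----------+---------+------
1  | ACC-106 | refund   | 4439.25 | 16.38
2  | ACC-102 | payment  | 3592.19 | 22.96
8  | ACC-102 | interest | 3348.46 | 8.19 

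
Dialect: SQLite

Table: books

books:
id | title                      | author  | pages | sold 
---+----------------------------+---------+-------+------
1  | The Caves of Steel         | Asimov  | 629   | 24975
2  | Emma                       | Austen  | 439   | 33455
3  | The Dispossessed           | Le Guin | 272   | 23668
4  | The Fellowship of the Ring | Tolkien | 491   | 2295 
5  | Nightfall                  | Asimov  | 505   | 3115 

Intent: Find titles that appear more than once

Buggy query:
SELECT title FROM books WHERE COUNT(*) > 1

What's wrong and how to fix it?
Bug: WHERE can't reference COUNT(*); aggregates are computed after WHERE

Fix: Group first, then use HAVING for the count condition

Corrected query:
SELECT title FROM books GROUP BY title HAVING COUNT(*) > 1

Result:
(no rows)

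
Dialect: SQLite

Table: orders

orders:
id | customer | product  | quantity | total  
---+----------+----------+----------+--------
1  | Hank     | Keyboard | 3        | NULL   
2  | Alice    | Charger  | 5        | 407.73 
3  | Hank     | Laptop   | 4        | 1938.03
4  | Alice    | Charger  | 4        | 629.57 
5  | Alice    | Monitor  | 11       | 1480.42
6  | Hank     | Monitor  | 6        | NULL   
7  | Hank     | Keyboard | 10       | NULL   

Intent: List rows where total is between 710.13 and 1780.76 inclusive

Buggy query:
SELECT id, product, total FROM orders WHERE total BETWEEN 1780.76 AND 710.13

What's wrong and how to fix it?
Bug: BETWEEN expects the lower bound first; with 1780.76 AND 710.13 the range is empty

Fix: Write BETWEEN 710.13 AND 1780.76

Corrected query:
SELECT id, product, total FROM orders WHERE total BETWEEN 710.13 AND 1780.76

Result:
id | product | total  
---+---------+--------
5  | Monitor | 1480.42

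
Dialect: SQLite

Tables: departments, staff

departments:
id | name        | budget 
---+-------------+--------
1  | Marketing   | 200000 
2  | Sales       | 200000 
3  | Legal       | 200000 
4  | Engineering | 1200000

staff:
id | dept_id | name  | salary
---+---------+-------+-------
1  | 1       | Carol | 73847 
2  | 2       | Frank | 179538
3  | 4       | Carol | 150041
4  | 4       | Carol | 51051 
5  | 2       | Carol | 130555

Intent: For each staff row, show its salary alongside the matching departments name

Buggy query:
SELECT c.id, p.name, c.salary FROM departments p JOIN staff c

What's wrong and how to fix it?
Bug: JOIN with no ON clause produces a cartesian product; every staff row pairs with every departments row

Fix: Add ON c.dept_id = p.id to the JOIN

Corrected query:
SELECT c.id, p.name, c.salary FROM departments p JOIN staff c ON c.dept_id = p.id

Result:
id | name        | salary
---+-------------+-------
1  | Marketing   | 73847 
2  | Sales       | 179538
3  | Engineering | 150041
4  | Engineering | 51051 
5  | Sales       | 130555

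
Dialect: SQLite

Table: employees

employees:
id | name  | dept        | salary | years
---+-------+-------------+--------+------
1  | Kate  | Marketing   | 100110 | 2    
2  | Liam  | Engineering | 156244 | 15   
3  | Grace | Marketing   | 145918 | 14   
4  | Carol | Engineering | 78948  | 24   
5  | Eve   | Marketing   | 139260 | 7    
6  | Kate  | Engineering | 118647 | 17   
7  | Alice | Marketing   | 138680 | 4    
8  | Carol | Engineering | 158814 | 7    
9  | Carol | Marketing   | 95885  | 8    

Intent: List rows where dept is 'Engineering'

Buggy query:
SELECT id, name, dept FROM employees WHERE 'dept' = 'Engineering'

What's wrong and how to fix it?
Bug: Single quotes denote string literals in SQL; the column name is being compared as a constant string

Fix: Remove the quotes around the column name (or use double quotes for an identifier)

Corrected query:
SELECT id, name, dept FROM employees WHERE dept = 'Engineering'

Result:
id | name  | dept       
---+-------+------------
2  | Liam  | Engineering
4  | Carol | Engineering
6  | Kate  | Engineering
8  | Carol | Engineering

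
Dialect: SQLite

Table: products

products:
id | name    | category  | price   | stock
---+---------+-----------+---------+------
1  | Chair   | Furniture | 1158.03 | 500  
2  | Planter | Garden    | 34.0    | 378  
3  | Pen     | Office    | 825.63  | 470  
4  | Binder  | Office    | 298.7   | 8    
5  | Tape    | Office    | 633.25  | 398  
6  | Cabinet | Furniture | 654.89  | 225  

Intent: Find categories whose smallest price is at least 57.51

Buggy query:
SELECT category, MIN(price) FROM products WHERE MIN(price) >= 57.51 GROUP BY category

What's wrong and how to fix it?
Bug: Aggregates like MIN are computed per group after WHERE runs

Fix: Use HAVING for the per-group MIN condition

Corrected query:
SELECT category, MIN(price) FROM products GROUP BY category HAVING MIN(price) >= 57.51

Result:
category  | MIN(price)
----------+-----------
Furniture | 654.89    
Office    | 298.7     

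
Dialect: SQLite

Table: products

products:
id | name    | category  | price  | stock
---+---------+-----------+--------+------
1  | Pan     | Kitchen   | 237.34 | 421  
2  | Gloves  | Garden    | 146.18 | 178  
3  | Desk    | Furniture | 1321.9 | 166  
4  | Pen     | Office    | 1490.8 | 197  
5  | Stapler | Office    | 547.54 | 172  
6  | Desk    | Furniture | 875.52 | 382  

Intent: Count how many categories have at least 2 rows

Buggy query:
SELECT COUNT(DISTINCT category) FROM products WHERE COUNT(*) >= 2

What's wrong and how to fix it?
Bug: WHERE filters individual rows, not groups, so a group-level COUNT is invalid there

Fix: Use a subquery that GROUPs and filters with HAVING, then count its rows

Corrected query:
SELECT COUNT(*) FROM (SELECT category FROM products GROUP BY category HAVING COUNT(*) >= 2)

Result:
COUNT(*)
--------
2       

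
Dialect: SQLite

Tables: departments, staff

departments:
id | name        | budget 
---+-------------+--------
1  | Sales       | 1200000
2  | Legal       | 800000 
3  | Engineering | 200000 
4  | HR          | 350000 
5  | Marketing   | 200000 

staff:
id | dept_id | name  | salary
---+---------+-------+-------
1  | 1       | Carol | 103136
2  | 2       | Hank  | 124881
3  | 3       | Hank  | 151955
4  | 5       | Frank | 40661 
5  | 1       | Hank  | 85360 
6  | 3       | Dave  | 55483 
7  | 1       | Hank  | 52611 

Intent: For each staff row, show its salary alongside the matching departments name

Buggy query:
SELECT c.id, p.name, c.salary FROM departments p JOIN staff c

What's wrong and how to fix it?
Bug: JOIN with no ON clause produces a cartesian product; every staff row pairs with every departments row

Fix: Add ON c.dept_id = p.id to the JOIN

Corrected query:
SELECT c.id, p.name, c.salary FROM departments p JOIN staff c ON c.dept_id = p.id

Result:
id | name        | salary
---+-------------+-------
1  | Sales       | 103136
2  | Legal       | 124881
3  | Engineering | 151955
4  | Marketing   | 40661 
5  | Sales       | 85360 
6  | Engineering | 55483 
7  | Sales       | 52611 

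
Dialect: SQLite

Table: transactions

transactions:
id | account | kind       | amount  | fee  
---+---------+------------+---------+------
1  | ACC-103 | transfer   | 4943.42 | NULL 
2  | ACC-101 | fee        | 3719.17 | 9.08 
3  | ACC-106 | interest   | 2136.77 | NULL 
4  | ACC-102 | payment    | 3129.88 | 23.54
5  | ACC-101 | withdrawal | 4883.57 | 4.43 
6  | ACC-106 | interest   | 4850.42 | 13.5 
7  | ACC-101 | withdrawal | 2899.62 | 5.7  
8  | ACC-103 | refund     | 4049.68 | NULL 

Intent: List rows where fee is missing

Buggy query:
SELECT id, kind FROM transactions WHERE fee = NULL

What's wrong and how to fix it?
Bug: Comparing to NULL with '=' never matches; NULL = NULL is unknown, not true

Fix: Use IS NULL to test for NULL

Corrected query:
SELECT id, kind FROM transactions WHERE fee IS NULL

Result:
id | kind    
---+---------
1  | transfer
3  | interest
8  | refund  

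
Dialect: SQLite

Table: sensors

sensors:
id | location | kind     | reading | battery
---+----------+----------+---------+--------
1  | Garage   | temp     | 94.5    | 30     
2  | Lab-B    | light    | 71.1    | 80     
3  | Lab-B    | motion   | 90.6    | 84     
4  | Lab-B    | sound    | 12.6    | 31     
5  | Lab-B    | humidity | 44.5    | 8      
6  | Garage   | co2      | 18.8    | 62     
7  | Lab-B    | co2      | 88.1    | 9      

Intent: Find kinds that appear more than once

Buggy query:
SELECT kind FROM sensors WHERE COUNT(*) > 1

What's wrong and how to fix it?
Bug: COUNT(*) is an aggregate and cannot be used in WHERE

Fix: GROUP BY kind, then filter groups with HAVING COUNT(*) > 1

Corrected query:
SELECT kind FROM sensors GROUP BY kind HAVING COUNT(*) > 1

Result:
kind
----
co2 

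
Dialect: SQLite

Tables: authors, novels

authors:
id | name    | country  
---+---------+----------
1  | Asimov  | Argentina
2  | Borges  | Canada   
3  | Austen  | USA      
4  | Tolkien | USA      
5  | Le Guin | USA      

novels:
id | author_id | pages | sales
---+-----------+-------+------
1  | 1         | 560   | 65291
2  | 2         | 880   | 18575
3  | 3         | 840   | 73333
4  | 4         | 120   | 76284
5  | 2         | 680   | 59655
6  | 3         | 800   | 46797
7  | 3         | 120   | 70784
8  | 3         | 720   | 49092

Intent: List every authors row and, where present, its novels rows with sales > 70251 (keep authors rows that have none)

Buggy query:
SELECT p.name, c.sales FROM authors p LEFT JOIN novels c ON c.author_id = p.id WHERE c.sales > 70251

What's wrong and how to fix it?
Bug: A WHERE condition on the right-hand table after LEFT JOIN drops unmatched parents

Fix: Put 'c.sales > 70251' in the JOIN's ON clause instead of WHERE

Corrected query:
SELECT p.name, c.sales FROM authors p LEFT JOIN novels c ON c.author_id = p.id AND c.sales > 70251

Result:
name    | sales
--------+------
Asimov  | NULL 
Borges  | NULL 
Austen  | 70784
Austen  | 73333
Tolkien | 76284
Le Guin | NULL 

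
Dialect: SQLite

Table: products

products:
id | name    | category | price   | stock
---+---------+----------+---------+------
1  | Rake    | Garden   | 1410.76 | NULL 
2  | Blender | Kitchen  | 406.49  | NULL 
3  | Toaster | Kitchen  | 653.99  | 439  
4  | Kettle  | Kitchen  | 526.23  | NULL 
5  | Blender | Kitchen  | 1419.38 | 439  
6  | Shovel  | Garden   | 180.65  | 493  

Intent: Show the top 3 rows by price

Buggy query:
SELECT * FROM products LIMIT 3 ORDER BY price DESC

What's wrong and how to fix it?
Bug: LIMIT must come after ORDER BY

Fix: Swap the clauses: ORDER BY first, then LIMIT

Corrected query:
SELECT * FROM products ORDER BY price DESC LIMIT 3

Result:
id | name    | category | price   | stock
---+---------+----------+---------+------
5  | Blender | Kitchen  | 1419.38 | 439  
1  | Rake    | Garden   | 1410.76 | NULL 
3  | Toaster | Kitchen  | 653.99  | 439  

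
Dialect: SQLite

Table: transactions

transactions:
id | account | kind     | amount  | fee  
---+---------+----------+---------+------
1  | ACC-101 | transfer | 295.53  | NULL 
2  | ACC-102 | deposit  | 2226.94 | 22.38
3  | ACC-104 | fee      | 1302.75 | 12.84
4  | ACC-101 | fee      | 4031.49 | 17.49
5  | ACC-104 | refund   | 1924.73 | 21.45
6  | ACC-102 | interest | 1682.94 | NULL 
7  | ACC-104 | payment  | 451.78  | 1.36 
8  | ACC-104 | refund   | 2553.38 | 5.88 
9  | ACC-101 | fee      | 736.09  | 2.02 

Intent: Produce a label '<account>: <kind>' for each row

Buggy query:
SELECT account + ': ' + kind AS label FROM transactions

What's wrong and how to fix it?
Bug: SQLite uses || for string concatenation; + coerces text to numbers (yielding 0)

Fix: Use the || operator for string concatenation

Corrected query:
SELECT account || ': ' || kind AS label FROM transactions

Result:
label            
-----------------
ACC-101: transfer
ACC-102: deposit 
ACC-104: fee     
ACC-101: fee     
ACC-104: refund  
ACC-102: interest
ACC-104: payment 
ACC-104: refund  
ACC-101: fee     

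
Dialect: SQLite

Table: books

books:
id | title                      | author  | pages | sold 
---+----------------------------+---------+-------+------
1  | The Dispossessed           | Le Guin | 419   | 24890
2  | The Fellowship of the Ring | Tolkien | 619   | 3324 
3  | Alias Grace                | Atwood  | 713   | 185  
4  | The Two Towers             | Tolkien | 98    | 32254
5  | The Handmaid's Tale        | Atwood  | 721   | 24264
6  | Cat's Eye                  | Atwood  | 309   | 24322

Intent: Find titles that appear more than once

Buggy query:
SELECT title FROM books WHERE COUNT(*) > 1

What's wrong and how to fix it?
Bug: WHERE can't reference COUNT(*); aggregates are computed after WHERE

Fix: GROUP BY title, then filter groups with HAVING COUNT(*) > 1

Corrected query:
SELECT title FROM books GROUP BY title HAVING COUNT(*) > 1

Result:
(no rows)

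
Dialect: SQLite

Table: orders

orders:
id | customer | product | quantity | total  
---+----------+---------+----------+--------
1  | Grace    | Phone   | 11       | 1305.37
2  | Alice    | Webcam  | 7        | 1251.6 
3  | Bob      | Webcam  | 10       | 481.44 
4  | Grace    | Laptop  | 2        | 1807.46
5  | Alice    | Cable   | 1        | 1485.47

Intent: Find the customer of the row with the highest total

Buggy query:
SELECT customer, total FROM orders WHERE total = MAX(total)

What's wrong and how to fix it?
Bug: MAX(total) is an aggregate and cannot be used directly in WHERE

Fix: Wrap MAX in a scalar subquery so WHERE compares against a single value

Corrected query:
SELECT customer, total FROM orders WHERE total = (SELECT MAX(total) FROM orders)

Result:
customer | total  
---------+--------
Grace    | 1807.46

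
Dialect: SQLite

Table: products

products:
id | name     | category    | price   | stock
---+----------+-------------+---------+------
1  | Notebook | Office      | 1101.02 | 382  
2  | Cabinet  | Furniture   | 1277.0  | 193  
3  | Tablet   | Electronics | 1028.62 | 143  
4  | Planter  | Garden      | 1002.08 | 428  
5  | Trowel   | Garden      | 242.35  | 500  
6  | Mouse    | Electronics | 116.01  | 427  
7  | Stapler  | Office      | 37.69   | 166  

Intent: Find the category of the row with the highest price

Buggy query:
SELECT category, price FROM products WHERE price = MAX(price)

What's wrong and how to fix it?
Bug: WHERE is evaluated per row; an aggregate over the whole table isn't defined there

Fix: Use a subquery: WHERE price = (SELECT MAX(price) FROM products)

Corrected query:
SELECT category, price FROM products WHERE price = (SELECT MAX(price) FROM products)

Result:
category  | price
----------+------
Furniture | 1277 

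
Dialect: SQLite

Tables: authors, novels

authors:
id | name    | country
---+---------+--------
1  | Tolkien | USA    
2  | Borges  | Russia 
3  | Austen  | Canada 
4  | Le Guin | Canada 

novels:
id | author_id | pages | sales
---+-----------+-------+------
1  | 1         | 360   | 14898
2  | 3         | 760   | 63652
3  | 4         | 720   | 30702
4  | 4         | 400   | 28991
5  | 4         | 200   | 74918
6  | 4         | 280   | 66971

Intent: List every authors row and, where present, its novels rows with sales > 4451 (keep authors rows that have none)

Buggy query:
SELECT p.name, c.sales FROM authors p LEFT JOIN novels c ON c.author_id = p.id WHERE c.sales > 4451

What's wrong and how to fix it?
Bug: A WHERE condition on the right-hand table after LEFT JOIN drops unmatched parents

Fix: Move the right-table condition into the ON clause so unmatched parents are kept

Corrected query:
SELECT p.name, c.sales FROM authors p LEFT JOIN novels c ON c.author_id = p.id AND c.sales > 4451

Result:
name    | sales
--------+------
Tolkien | 14898
Borges  | NULL 
Austen  | 63652
Le Guin | 28991
Le Guin | 30702
Le Guin | 66971
Le Guin | 74918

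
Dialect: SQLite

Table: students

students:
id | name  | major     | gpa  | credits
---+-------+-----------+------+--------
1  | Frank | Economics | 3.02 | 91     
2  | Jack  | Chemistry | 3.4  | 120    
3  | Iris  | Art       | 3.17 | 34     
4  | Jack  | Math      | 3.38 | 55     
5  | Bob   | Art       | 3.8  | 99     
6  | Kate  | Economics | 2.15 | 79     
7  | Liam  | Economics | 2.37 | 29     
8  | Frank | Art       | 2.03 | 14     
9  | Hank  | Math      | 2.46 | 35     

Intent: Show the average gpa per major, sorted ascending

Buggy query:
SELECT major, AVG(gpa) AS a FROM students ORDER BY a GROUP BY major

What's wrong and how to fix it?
Bug: GROUP BY must precede ORDER BY

Fix: Reorder: SELECT … FROM … GROUP BY … ORDER BY …

Corrected query:
SELECT major, AVG(gpa) AS a FROM students GROUP BY major ORDER BY a

Result:
major     | a       
----------+---------
Economics | 2.513333
Math      | 2.92    
Art       | 3       
Chemistry | 3.4     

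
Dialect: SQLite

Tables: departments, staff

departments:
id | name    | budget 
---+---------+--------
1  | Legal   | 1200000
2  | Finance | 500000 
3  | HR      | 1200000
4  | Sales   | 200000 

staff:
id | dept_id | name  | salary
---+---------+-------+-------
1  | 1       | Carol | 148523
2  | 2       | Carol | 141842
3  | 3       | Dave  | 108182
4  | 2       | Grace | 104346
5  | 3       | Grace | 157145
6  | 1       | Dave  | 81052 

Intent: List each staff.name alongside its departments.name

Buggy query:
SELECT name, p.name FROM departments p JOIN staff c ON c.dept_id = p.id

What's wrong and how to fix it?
Bug: 'name' exists in both joined tables, so the database can't tell which one is meant

Fix: Prefix ambiguous columns with the table alias

Corrected query:
SELECT c.name, p.name FROM departments p JOIN staff c ON c.dept_id = p.id

Result:
name  | name   
------+--------
Carol | Legal  
Carol | Finance
Dave  | HR     
Grace | Finance
Grace | HR     
Dave  | Legal  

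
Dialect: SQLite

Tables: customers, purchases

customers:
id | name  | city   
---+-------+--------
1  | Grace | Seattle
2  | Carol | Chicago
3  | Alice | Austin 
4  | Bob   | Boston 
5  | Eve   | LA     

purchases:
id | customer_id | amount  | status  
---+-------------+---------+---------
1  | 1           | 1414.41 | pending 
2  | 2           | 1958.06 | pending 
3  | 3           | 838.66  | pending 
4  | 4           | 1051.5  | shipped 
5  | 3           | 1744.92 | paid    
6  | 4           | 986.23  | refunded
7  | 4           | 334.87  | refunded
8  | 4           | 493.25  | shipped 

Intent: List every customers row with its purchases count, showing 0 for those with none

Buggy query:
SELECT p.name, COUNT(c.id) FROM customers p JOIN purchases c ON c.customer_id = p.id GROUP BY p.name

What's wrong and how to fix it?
Bug: INNER JOIN drops customers rows that have no matching purchases rows

Fix: Use LEFT JOIN so parents without children still appear (COUNT(c.id) gives 0)

Corrected query:
SELECT p.name, COUNT(c.id) FROM customers p LEFT JOIN purchases c ON c.customer_id = p.id GROUP BY p.name

Result:
name  | COUNT(c.id)
------+------------
Alice | 2          
Bob   | 4          
Carol | 1          
Eve   | 0          
Grace | 1          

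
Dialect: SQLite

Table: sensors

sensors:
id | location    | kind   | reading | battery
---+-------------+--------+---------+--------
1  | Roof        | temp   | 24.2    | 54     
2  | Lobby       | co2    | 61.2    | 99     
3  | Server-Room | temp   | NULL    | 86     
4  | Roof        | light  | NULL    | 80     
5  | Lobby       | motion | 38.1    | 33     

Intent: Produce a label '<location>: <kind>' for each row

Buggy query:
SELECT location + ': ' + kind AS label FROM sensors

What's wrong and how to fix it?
Bug: '+' is numeric addition; on text columns SQLite converts them to 0 instead of concatenating

Fix: Replace + with || to concatenate text

Corrected query:
SELECT location || ': ' || kind AS label FROM sensors

Result:
label            
-----------------
Roof: temp       
Lobby: co2       
Server-Room: temp
Roof: light      
Lobby: motion    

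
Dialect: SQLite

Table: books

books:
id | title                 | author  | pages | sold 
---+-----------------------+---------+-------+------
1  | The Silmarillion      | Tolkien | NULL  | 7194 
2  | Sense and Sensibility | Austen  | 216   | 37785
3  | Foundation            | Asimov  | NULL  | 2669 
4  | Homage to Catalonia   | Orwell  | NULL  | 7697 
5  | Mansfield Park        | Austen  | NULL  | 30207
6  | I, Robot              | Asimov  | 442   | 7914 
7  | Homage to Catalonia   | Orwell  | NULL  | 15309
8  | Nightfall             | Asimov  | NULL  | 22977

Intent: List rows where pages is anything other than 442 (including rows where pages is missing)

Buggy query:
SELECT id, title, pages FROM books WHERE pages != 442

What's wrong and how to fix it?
Bug: 'pages != 442' is unknown when pages is NULL, so NULL rows are silently excluded

Fix: Handle NULL separately with IS NULL alongside the inequality

Corrected query:
SELECT id, title, pages FROM books WHERE pages != 442 OR pages IS NULL

Result:
id | title                 | pages
---+-----------------------+------
1  | The Silmarillion      | NULL 
2  | Sense and Sensibility | 216  
3  | Foundation            | NULL 
4  | Homage to Catalonia   | NULL 
5  | Mansfield Park        | NULL 
7  | Homage to Catalonia   | NULL 
8  | Nightfall             | NULL 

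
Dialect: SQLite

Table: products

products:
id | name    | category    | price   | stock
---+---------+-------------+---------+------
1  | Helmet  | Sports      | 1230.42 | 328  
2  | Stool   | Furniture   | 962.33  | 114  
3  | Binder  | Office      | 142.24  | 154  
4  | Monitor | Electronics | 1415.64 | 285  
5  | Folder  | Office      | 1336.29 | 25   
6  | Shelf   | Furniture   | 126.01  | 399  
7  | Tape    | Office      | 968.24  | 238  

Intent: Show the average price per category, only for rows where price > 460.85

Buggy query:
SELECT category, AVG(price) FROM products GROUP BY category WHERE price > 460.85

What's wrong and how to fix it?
Bug: Row-level WHERE must come before GROUP BY in the clause order

Fix: Place WHERE between FROM and GROUP BY

Corrected query:
SELECT category, AVG(price) FROM products WHERE price > 460.85 GROUP BY category

Result:
category    | AVG(price)
------------+-----------
Electronics | 1415.64   
Furniture   | 962.33    
Office      | 1152.265  
Sports      | 1230.42   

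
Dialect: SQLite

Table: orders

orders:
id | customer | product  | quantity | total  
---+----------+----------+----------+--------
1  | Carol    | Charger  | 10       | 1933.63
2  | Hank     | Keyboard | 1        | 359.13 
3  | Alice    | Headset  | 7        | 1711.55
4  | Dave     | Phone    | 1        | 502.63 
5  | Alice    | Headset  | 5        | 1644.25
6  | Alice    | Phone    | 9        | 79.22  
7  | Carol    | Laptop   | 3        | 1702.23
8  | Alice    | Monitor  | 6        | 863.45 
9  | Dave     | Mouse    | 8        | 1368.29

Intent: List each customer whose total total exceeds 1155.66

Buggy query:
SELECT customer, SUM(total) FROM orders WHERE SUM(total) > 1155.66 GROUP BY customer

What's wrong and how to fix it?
Bug: WHERE runs before GROUP BY, so aggregates aren't available there

Fix: Use HAVING (which filters groups after aggregation) instead of WHERE

Corrected query:
SELECT customer, SUM(total) FROM orders GROUP BY customer HAVING SUM(total) > 1155.66

Result:
customer | SUM(total)
---------+-----------
Alice    | 4298.47   
Carol    | 3635.86   
Dave     | 1870.92   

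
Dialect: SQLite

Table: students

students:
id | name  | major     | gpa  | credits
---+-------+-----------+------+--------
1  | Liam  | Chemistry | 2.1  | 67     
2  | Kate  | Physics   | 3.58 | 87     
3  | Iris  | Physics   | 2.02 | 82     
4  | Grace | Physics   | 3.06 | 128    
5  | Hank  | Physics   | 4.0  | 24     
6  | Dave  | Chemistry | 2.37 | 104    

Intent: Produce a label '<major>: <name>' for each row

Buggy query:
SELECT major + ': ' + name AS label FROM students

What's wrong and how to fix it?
Bug: SQLite uses || for string concatenation; + coerces text to numbers (yielding 0)

Fix: Use the || operator for string concatenation

Corrected query:
SELECT major || ': ' || name AS label FROM students

Result:
label          
---------------
Chemistry: Liam
Physics: Kate  
Physics: Iris  
Physics: Grace 
Physics: Hank  
Chemistry: Dave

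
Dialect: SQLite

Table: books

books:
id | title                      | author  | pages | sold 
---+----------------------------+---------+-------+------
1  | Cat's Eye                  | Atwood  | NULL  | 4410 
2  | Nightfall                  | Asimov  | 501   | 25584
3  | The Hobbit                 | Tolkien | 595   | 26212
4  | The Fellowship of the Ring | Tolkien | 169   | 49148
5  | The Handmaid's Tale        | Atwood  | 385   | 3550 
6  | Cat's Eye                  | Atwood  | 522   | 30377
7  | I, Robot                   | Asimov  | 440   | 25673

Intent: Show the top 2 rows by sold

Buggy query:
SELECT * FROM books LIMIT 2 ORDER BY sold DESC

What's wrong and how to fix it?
Bug: LIMIT must come after ORDER BY

Fix: Sort with ORDER BY, then apply LIMIT

Corrected query:
SELECT * FROM books ORDER BY sold DESC LIMIT 2

Result:
id | title                      | author  | pages | sold 
---+----------------------------+---------+-------+------
4  | The Fellowship of the Ring | Tolkien | 169   | 49148
6  | Cat's Eye                  | Atwood  | 522   | 30377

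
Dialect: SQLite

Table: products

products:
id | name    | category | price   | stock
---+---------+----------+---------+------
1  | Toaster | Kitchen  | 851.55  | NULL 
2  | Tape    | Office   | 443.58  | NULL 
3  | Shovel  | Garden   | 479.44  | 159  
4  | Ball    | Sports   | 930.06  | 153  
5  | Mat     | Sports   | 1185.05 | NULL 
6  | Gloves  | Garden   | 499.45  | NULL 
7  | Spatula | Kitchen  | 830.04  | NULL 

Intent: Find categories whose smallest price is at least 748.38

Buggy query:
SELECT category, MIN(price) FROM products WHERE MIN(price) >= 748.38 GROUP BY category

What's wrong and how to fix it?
Bug: Aggregates like MIN are computed per group after WHERE runs

Fix: Replace WHERE with HAVING after the GROUP BY

Corrected query:
SELECT category, MIN(price) FROM products GROUP BY category HAVING MIN(price) >= 748.38

Result:
category | MIN(price)
---------+-----------
Kitchen  | 830.04    
Sports   | 930.06    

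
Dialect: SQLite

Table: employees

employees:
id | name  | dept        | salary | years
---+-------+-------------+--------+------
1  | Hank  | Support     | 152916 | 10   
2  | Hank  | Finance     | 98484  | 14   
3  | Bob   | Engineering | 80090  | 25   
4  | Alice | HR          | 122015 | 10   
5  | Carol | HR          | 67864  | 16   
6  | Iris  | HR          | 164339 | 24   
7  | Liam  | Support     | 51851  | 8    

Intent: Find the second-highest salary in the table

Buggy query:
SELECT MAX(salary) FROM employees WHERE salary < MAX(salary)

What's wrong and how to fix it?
Bug: MAX(salary) on the right of the comparison is an aggregate-in-WHERE error

Fix: Put the inner MAX in a scalar subquery

Corrected query:
SELECT MAX(salary) FROM employees WHERE salary < (SELECT MAX(salary) FROM employees)

Result:
MAX(salary)
-----------
152916     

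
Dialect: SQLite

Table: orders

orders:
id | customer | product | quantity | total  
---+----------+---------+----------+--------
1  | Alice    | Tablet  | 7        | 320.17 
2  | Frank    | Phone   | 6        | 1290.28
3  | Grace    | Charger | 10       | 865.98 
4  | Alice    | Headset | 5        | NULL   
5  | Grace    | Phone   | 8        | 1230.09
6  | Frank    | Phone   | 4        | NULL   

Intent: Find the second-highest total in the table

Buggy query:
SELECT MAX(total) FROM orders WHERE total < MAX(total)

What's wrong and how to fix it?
Bug: The inner MAX is an aggregate inside WHERE, which is not allowed

Fix: Put the inner MAX in a scalar subquery

Corrected query:
SELECT MAX(total) FROM orders WHERE total < (SELECT MAX(total) FROM orders)

Result:
MAX(total)
----------
1230.09   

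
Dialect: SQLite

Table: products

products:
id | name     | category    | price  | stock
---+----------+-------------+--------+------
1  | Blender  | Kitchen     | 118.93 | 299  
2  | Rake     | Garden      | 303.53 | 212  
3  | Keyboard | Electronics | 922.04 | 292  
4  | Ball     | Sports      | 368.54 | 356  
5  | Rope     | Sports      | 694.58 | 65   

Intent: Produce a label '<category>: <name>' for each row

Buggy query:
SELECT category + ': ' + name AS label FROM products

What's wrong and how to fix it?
Bug: SQLite uses || for string concatenation; + coerces text to numbers (yielding 0)

Fix: Use the || operator for string concatenation

Corrected query:
SELECT category || ': ' || name AS label FROM products

Result:
label                
---------------------
Kitchen: Blender     
Garden: Rake         
Electronics: Keyboard
Sports: Ball         
Sports: Rope         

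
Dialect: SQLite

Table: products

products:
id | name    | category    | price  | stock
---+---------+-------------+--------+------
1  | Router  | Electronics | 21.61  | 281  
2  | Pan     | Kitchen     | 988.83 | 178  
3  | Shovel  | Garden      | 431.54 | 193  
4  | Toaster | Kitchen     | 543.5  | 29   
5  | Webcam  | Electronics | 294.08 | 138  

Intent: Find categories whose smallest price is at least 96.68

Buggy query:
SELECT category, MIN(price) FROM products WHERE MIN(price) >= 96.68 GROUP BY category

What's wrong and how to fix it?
Bug: MIN() in WHERE is a misuse of aggregate

Fix: Use HAVING for the per-group MIN condition

Corrected query:
SELECT category, MIN(price) FROM products GROUP BY category HAVING MIN(price) >= 96.68

Result:
category | MIN(price)
---------+-----------
Garden   | 431.54    
Kitchen  | 543.5     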